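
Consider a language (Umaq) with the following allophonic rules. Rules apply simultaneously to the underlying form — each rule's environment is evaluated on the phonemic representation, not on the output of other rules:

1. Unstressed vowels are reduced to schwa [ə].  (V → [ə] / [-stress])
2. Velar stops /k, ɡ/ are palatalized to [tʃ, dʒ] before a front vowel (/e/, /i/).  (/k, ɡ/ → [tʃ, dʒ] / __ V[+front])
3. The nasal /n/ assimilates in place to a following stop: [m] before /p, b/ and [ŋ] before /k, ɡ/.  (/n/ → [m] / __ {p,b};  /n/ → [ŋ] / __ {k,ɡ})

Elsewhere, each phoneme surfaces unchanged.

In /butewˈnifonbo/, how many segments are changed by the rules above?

Segments that undergo a rule: /u/ → [ə] (rule 1); /e/ → [ə] (rule 1); /o/ → [ə] (rule 1); /n/ → [m] (rule 3); /o/ → [ə] (rule 1).
All other segments surface unchanged.

5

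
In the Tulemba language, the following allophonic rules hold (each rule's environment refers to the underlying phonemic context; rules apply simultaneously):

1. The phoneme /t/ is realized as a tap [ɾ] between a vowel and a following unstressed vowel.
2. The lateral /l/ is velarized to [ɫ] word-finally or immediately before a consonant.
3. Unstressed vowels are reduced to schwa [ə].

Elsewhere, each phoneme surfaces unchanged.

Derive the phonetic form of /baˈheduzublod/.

/a/ meets the environment for rule 3 (in an unstressed syllable) → [ə].
/e/ (between /h/ and /d/): rule 3 targets it, but not in an unstressed syllable → unchanged [e].
/u/ (between /d/ and /z/) occurs in an unstressed syllable → [ə] by rule 3.
/u/ (between /z/ and /b/): in an unstressed syllable, so rule 3 applies → [ə].
/l/ (between /b/ and /o/) fails the environment for rule 2, so it stays [l].
/o/ (between /l/ and /d/) occurs in an unstressed syllable → [ə] by rule 3.

[bəˈhedəzəbləd]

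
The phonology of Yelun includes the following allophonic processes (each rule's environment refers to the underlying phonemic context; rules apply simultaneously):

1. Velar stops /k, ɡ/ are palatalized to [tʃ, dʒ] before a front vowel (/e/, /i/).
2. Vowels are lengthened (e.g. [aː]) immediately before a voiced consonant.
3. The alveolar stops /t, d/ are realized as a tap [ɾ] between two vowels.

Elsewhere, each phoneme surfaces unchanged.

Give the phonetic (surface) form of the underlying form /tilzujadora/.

[tiːlzuːjaːɾoːra]

/t/ (word-initial) fails the environment for rule 3, so it stays [t].
/i/ (between /t/ and /l/) occurs before a voiced consonant → [iː] by rule 2.
/u/ — between /z/ and /j/, before a voiced consonant — surfaces as [uː] (rule 2).
/a/ (between /j/ and /d/): before a voiced consonant, so rule 2 applies → [aː].
/d/ (between /a/ and /o/): between two vowels, so rule 3 applies → [ɾ].
/o/ — between /d/ and /r/, before a voiced consonant — surfaces as [oː] (rule 2).
/a/ (word-final) fails the environment for rule 2, so it stays [a].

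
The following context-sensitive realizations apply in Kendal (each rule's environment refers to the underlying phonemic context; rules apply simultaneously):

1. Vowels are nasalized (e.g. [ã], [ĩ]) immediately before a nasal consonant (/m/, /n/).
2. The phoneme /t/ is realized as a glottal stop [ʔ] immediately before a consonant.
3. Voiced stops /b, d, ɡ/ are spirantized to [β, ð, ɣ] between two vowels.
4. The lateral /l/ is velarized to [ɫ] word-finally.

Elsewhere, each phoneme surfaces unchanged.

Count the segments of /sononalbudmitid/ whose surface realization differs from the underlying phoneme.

Segments that undergo a rule: /o/ → [õ] (rule 1); /o/ → [õ] (rule 1).
All other segments surface unchanged.

2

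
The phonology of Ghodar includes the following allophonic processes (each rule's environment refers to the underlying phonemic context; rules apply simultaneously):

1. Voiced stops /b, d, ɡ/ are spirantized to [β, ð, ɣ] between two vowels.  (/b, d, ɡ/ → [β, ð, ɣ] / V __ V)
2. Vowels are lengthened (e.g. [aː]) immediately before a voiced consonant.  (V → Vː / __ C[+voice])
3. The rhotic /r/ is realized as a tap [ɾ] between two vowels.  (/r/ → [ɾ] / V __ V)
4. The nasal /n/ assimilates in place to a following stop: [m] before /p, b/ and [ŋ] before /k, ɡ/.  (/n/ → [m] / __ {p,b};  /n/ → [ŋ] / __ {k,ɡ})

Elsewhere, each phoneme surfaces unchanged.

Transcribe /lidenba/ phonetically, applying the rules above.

/l/ (word-initial) is unaffected → [l].
/i/ — between /l/ and /d/, before a voiced consonant — surfaces as [iː] (rule 2).
/d/ — between /i/ and /e/, between two vowels — surfaces as [ð] (rule 1).
Rule 2 applies to /e/ (between /d/ and /n/: before a voiced consonant) → [eː].
Rule 4 applies to /n/ (between /e/ and /b/: before a labial or velar stop) → [m].
/b/ (between /n/ and /a/) fails the environment for rule 1, so it stays [b].
/a/ (word-final): rule 2 targets it, but not before a voiced consonant → unchanged [a].

[liːðeːmba]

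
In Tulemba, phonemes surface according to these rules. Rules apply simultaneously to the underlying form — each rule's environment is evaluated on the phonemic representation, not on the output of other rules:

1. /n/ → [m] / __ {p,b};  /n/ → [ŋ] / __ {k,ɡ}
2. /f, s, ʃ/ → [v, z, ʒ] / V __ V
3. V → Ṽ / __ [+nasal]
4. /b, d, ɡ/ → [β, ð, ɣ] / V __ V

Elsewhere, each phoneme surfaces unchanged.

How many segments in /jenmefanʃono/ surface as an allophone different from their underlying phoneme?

Segments that undergo a rule: /e/ → [ẽ] (rule 3); /f/ → [v] (rule 2); /a/ → [ã] (rule 3); /o/ → [õ] (rule 3).
All other segments surface unchanged.

4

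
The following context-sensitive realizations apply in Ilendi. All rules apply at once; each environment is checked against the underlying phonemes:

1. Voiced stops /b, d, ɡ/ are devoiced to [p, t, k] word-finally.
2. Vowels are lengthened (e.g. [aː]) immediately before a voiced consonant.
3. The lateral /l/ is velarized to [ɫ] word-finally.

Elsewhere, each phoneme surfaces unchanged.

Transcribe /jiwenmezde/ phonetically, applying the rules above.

[jiːweːnmeːzde]

/i/ meets the environment for rule 2 (before a voiced consonant) → [iː].
Rule 2 applies to /e/ (between /w/ and /n/: before a voiced consonant) → [eː].
/e/ meets the environment for rule 2 (before a voiced consonant) → [eː].
/d/ (between /z/ and /e/) is in the target of rule 1 but the environment (word-finally) is not met → [d].
/e/ (word-final): rule 2 targets it, but not before a voiced consonant → unchanged [e].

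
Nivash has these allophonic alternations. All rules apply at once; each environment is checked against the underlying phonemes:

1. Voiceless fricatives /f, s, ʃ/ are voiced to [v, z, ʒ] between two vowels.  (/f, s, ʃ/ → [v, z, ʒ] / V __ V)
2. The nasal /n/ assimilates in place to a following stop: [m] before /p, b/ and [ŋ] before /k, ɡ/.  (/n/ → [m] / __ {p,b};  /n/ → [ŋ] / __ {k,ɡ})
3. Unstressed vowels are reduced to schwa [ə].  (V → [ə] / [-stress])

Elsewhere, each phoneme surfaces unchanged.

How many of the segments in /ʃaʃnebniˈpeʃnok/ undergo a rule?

4

Segments that undergo a rule: /a/ → [ə] (rule 3); /e/ → [ə] (rule 3); /i/ → [ə] (rule 3); /o/ → [ə] (rule 3).
All other segments surface unchanged.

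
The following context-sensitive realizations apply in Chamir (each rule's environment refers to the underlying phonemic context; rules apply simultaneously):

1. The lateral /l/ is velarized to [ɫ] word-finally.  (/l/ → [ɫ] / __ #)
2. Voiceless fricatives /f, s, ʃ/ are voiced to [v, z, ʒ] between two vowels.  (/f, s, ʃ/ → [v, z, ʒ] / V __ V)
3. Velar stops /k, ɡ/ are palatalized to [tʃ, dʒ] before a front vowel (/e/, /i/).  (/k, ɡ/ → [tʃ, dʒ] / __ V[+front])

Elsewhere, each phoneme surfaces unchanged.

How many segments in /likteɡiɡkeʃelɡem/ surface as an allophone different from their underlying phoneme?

4

Segments that undergo a rule: /ɡ/ → [dʒ] (rule 3); /k/ → [tʃ] (rule 3); /ʃ/ → [ʒ] (rule 2); /ɡ/ → [dʒ] (rule 3).
All other segments surface unchanged.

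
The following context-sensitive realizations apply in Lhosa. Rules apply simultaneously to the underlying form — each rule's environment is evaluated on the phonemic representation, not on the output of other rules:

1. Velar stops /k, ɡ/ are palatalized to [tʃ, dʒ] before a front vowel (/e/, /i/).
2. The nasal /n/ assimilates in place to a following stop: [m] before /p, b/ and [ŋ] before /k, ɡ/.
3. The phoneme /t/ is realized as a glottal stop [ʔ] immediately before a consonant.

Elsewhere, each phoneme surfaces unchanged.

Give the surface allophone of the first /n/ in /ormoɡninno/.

[n]

/n/ — between /ɡ/ and /i/; rule 2 does not apply here → [n].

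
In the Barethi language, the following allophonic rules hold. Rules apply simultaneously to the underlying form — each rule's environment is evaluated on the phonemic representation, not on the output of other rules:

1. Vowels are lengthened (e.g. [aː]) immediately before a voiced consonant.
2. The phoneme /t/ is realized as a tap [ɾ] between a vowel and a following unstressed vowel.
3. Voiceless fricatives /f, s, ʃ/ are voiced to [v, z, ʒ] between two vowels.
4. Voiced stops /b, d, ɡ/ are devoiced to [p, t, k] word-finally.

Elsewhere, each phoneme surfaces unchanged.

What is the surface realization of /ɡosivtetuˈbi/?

[ɡoziːvteɾuːˈbi]

/ɡ/ (word-initial): rule 4 targets it, but not word-finally → unchanged [ɡ].
/o/ — between /ɡ/ and /s/; rule 1 does not apply here → [o].
/s/ meets the environment for rule 3 (between two vowels) → [z].
/i/ — between /s/ and /v/, before a voiced consonant — surfaces as [iː] (rule 1).
/t/ (between /v/ and /e/) fails the environment for rule 2, so it stays [t].
/e/ (between /t/ and /t/): rule 1 targets it, but not before a voiced consonant → unchanged [e].
/t/ — between /e/ and /u/, between a vowel and a following unstressed vowel — surfaces as [ɾ] (rule 2).
/u/ meets the environment for rule 1 (before a voiced consonant) → [uː].
/b/ (between /u/ and /i/) is in the target of rule 4 but the environment (word-finally) is not met → [b].
/i/ (word-final) is in the target of rule 1 but the environment (before a voiced consonant) is not met → [i].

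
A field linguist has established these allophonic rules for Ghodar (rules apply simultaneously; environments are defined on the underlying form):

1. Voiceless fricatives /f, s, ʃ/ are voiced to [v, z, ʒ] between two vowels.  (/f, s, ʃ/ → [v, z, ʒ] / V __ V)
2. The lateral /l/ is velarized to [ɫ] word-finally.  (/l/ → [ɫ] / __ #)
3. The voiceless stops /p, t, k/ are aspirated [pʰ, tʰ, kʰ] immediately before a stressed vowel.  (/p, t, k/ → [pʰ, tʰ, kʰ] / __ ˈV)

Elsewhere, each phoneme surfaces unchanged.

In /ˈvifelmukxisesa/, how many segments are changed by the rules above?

Segments that undergo a rule: /f/ → [v] (rule 1); /s/ → [z] (rule 1); /s/ → [z] (rule 1).
All other segments surface unchanged.

3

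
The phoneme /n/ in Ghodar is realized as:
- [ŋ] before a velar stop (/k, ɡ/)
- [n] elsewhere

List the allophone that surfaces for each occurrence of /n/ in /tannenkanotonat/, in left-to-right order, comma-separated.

[n], [n], [ŋ], [n], [n]

Occurrence 1 (position 3): no conditioning environment matches → elsewhere allophone [n].
Occurrence 2 (position 4): no conditioning environment matches → elsewhere allophone [n].
Occurrence 3 (position 6): before a velar stop → [ŋ].
Occurrence 4 (position 9): no conditioning environment matches → elsewhere allophone [n].
Occurrence 5 (position 13): no conditioning environment matches → elsewhere allophone [n].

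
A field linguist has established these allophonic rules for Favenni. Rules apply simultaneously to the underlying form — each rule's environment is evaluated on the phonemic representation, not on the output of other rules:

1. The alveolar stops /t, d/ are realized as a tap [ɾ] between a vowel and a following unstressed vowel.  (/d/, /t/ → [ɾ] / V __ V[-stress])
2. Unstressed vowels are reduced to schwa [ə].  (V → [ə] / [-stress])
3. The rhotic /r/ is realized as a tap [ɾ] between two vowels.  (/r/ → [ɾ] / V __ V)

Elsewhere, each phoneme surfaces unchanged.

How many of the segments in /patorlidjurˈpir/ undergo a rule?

Segments that undergo a rule: /a/ → [ə] (rule 2); /t/ → [ɾ] (rule 1); /o/ → [ə] (rule 2); /i/ → [ə] (rule 2); /u/ → [ə] (rule 2).
All other segments surface unchanged.

5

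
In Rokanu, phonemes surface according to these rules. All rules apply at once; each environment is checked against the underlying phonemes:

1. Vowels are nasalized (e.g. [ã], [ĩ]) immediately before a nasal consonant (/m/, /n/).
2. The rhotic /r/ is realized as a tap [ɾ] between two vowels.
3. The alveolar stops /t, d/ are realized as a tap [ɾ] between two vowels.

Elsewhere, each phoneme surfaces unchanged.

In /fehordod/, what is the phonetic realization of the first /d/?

/d/ (between /r/ and /o/) fails the environment for rule 3, so it stays [d].

[d]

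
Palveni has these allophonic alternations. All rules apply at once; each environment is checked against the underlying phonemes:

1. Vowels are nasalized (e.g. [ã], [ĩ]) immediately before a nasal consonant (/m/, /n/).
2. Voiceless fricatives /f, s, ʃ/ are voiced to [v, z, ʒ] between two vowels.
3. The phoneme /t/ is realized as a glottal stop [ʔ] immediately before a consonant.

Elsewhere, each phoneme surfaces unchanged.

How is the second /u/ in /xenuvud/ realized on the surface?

[u]

/u/ (between /v/ and /d/) fails the environment for rule 1, so it stays [u].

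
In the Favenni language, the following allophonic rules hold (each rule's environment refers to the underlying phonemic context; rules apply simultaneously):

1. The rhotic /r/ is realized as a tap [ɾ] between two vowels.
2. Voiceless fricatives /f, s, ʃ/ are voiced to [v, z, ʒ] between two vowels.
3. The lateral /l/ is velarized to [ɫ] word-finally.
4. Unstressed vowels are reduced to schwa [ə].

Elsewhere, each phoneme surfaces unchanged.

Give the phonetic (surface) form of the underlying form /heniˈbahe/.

/h/ stays [h].
Rule 4 applies to /e/ (between /h/ and /n/: in an unstressed syllable) → [ə].
/n/ stays [n].
/i/ meets the environment for rule 4 (in an unstressed syllable) → [ə].
/b/ (between /i/ and /a/) is unaffected → [b].
/a/ (between /b/ and /h/) is in the target of rule 4 but the environment (in an unstressed syllable) is not met → [a].
/h/ stays [h].
Rule 4 applies to /e/ (word-final: in an unstressed syllable) → [ə].

[hənəˈbahə]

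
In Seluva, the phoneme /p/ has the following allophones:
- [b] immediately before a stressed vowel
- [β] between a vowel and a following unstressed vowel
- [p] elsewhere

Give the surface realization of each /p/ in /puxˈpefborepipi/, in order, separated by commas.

Occurrence 1 (position 1): no conditioning environment matches → elsewhere allophone [p].
Occurrence 2 (position 4): immediately before a stressed vowel → [b].
Occurrence 3 (position 11): between a vowel and a following unstressed vowel → [β].
Occurrence 4 (position 13): between a vowel and a following unstressed vowel → [β].

[p], [b], [β], [β]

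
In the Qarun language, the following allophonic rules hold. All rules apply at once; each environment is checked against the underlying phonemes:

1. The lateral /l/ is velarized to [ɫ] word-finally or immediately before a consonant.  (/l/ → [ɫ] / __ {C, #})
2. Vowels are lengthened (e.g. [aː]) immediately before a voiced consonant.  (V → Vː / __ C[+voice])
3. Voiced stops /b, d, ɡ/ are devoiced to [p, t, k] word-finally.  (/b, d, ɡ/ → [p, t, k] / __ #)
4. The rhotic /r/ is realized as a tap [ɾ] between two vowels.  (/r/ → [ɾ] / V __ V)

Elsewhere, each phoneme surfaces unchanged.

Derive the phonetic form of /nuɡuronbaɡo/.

/n/ (word-initial): no rule targets it → [n].
/u/ meets the environment for rule 2 (before a voiced consonant) → [uː].
/ɡ/ (between /u/ and /u/) is in the target of rule 3 but the environment (word-finally) is not met → [ɡ].
Rule 2 applies to /u/ (between /ɡ/ and /r/: before a voiced consonant) → [uː].
/r/ — between /u/ and /o/, between two vowels — surfaces as [ɾ] (rule 4).
/o/ (between /r/ and /n/) occurs before a voiced consonant → [oː] by rule 2.
/n/ (between /o/ and /b/) is unaffected → [n].
/b/ (between /n/ and /a/) is in the target of rule 3 but the environment (word-finally) is not met → [b].
/a/ (between /b/ and /ɡ/): before a voiced consonant, so rule 2 applies → [aː].
/ɡ/ — between /a/ and /o/; rule 3 does not apply here → [ɡ].
/o/ — word-final; rule 2 does not apply here → [o].

[nuːɡuːɾoːnbaːɡo]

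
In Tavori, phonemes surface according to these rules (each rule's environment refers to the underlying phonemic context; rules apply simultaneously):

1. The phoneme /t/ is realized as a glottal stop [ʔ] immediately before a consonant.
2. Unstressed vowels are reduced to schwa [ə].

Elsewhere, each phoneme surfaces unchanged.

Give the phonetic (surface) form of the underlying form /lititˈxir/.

[lətəʔˈxir]

/i/ (between /l/ and /t/): in an unstressed syllable, so rule 2 applies → [ə].
/t/ (between /i/ and /i/): rule 1 targets it, but not immediately before a consonant → unchanged [t].
/i/ meets the environment for rule 2 (in an unstressed syllable) → [ə].
Rule 1 applies to /t/ (between /i/ and /x/: immediately before a consonant) → [ʔ].
/i/ (between /x/ and /r/) fails the environment for rule 2, so it stays [i].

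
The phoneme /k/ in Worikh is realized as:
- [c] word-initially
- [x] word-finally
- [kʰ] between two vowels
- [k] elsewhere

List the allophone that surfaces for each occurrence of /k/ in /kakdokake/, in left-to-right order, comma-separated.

[c], [k], [kʰ], [kʰ]

Occurrence 1 (position 1): word-initially → [c].
Occurrence 2 (position 3): no conditioning environment matches → elsewhere allophone [k].
Occurrence 3 (position 6): between two vowels → [kʰ].
Occurrence 4 (position 8): between two vowels → [kʰ].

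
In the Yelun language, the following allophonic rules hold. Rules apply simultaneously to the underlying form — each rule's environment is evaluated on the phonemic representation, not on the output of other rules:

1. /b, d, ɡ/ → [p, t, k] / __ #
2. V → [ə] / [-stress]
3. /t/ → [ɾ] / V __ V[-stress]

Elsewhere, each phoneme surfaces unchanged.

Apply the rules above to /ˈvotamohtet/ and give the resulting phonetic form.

[ˈvoɾəməhtət]

/v/ — not in any rule's target class → [v].
/o/ (between /v/ and /t/) is in the target of rule 2 but the environment (in an unstressed syllable) is not met → [o].
/t/ meets the environment for rule 3 (between a vowel and a following unstressed vowel) → [ɾ].
Rule 2 applies to /a/ (between /t/ and /m/: in an unstressed syllable) → [ə].
/m/ (between /a/ and /o/) is unaffected → [m].
/o/ — between /m/ and /h/, in an unstressed syllable — surfaces as [ə] (rule 2).
/h/ stays [h].
/t/ (between /h/ and /e/) fails the environment for rule 3, so it stays [t].
/e/ (between /t/ and /t/) occurs in an unstressed syllable → [ə] by rule 2.
/t/ (word-final) is in the target of rule 3 but the environment (between a vowel and a following unstressed vowel) is not met → [t].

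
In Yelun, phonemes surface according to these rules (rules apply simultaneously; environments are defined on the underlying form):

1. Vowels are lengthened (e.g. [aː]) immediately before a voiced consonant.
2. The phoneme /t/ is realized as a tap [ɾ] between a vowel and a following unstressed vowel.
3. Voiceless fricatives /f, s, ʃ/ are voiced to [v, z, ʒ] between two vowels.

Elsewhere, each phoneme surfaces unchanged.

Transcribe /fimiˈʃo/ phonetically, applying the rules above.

/f/ (word-initial) fails the environment for rule 3, so it stays [f].
Rule 1 applies to /i/ (between /f/ and /m/: before a voiced consonant) → [iː].
/m/ — not in any rule's target class → [m].
/i/ (between /m/ and /ʃ/) fails the environment for rule 1, so it stays [i].
/ʃ/ (between /i/ and /o/): between two vowels, so rule 3 applies → [ʒ].
/o/ (word-final) fails the environment for rule 1, so it stays [o].

[fiːmiˈʒo]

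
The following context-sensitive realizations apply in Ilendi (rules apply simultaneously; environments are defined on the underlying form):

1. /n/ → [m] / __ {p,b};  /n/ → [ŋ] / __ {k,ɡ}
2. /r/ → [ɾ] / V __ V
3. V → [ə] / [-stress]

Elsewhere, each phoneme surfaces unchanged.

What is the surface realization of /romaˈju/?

/r/ — word-initial; rule 2 does not apply here → [r].
/o/ — between /r/ and /m/, in an unstressed syllable — surfaces as [ə] (rule 3).
/m/ (between /o/ and /a/) is unaffected → [m].
/a/ (between /m/ and /j/): in an unstressed syllable, so rule 3 applies → [ə].
/j/ (between /a/ and /u/): no rule targets it → [j].
/u/ (word-final): rule 3 targets it, but not in an unstressed syllable → unchanged [u].

[rəməˈju]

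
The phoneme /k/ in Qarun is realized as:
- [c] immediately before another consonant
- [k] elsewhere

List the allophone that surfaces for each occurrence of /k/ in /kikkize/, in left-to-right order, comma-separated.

Occurrence 1 (position 1): no conditioning environment matches → elsewhere allophone [k].
Occurrence 2 (position 3): immediately before another consonant → [c].
Occurrence 3 (position 4): no conditioning environment matches → elsewhere allophone [k].

[k], [c], [k]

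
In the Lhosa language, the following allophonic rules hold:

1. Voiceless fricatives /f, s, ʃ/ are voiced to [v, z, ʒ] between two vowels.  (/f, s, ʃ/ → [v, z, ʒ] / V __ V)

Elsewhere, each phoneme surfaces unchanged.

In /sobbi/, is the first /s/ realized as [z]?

No

/s/ (word-initial) is in the target of rule 1 but the environment (between two vowels) is not met → [s].
The actual realization is [s], not [z].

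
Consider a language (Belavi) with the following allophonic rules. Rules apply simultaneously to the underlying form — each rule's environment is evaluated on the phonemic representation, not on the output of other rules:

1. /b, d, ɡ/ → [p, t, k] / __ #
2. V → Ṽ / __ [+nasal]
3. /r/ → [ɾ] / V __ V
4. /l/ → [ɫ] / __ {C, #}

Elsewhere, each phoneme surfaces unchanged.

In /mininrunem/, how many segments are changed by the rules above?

Segments that undergo a rule: /i/ → [ĩ] (rule 2); /i/ → [ĩ] (rule 2); /u/ → [ũ] (rule 2); /e/ → [ẽ] (rule 2).
All other segments surface unchanged.

4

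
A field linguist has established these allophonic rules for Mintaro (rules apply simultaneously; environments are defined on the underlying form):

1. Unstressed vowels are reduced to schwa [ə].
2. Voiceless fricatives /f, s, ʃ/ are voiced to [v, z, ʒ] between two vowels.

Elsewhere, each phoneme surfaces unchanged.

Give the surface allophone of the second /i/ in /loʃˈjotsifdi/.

[ə]

/i/ (word-final) occurs in an unstressed syllable → [ə] by rule 1.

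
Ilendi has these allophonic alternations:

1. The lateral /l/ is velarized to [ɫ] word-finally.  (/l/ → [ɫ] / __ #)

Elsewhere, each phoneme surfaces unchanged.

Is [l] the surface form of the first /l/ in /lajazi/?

/l/ (word-initial) fails the environment for rule 1, so it stays [l].
The actual realization is [l], which matches [l].

Yes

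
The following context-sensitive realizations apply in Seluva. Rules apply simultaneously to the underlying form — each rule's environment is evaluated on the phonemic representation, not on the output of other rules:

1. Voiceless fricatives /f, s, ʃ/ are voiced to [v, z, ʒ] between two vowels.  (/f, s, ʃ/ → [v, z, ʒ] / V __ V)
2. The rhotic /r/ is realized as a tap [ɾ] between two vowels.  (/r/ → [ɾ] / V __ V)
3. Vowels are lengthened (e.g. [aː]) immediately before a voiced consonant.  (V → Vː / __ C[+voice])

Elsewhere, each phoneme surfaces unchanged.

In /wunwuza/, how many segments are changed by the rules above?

2

Segments that undergo a rule: /u/ → [uː] (rule 3); /u/ → [uː] (rule 3).
All other segments surface unchanged.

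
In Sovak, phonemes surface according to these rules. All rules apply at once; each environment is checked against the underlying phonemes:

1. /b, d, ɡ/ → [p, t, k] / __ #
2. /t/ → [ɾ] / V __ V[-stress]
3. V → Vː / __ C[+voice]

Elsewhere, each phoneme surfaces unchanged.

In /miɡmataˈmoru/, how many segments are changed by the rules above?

Segments that undergo a rule: /i/ → [iː] (rule 3); /t/ → [ɾ] (rule 2); /a/ → [aː] (rule 3); /o/ → [oː] (rule 3).
All other segments surface unchanged.

4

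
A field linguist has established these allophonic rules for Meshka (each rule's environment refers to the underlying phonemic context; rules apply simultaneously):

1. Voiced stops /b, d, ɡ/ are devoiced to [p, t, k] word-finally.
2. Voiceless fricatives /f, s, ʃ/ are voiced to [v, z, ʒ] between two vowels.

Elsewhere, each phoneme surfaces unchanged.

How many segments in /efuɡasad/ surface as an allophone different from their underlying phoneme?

Segments that undergo a rule: /f/ → [v] (rule 2); /s/ → [z] (rule 2); /d/ → [t] (rule 1).
All other segments surface unchanged.

3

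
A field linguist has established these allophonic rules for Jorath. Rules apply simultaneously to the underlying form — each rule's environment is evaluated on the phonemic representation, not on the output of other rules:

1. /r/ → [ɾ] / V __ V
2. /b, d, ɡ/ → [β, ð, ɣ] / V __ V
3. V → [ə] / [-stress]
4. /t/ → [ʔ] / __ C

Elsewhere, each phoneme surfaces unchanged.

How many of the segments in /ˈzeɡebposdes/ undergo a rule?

Segments that undergo a rule: /ɡ/ → [ɣ] (rule 2); /e/ → [ə] (rule 3); /o/ → [ə] (rule 3); /e/ → [ə] (rule 3).
All other segments surface unchanged.

4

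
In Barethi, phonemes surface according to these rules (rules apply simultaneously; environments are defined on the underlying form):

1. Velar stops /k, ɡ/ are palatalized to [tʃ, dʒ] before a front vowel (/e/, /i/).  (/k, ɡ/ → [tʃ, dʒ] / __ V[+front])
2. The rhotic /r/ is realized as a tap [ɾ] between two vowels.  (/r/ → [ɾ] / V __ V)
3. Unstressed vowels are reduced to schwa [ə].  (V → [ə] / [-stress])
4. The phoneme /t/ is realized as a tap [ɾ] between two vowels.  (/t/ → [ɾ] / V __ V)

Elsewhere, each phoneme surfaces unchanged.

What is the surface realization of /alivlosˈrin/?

/a/ meets the environment for rule 3 (in an unstressed syllable) → [ə].
/i/ meets the environment for rule 3 (in an unstressed syllable) → [ə].
/o/ meets the environment for rule 3 (in an unstressed syllable) → [ə].
/r/ (between /s/ and /i/) fails the environment for rule 2, so it stays [r].
/i/ — between /r/ and /n/; rule 3 does not apply here → [i].

[ələvləsˈrin]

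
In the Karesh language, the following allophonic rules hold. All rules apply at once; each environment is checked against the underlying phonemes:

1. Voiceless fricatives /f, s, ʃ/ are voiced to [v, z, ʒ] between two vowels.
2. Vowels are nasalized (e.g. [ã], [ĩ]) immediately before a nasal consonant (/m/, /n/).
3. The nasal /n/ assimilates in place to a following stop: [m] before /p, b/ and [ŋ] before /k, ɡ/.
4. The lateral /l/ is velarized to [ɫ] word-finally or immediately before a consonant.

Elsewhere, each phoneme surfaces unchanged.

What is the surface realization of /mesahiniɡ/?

[mezahĩniɡ]

/e/ — between /m/ and /s/; rule 2 does not apply here → [e].
/s/ meets the environment for rule 1 (between two vowels) → [z].
/a/ (between /s/ and /h/) fails the environment for rule 2, so it stays [a].
/i/ (between /h/ and /n/): before a nasal consonant, so rule 2 applies → [ĩ].
/n/ (between /i/ and /i/) is in the target of rule 3 but the environment (before a labial or velar stop) is not met → [n].
/i/ (between /n/ and /ɡ/) fails the environment for rule 2, so it stays [i].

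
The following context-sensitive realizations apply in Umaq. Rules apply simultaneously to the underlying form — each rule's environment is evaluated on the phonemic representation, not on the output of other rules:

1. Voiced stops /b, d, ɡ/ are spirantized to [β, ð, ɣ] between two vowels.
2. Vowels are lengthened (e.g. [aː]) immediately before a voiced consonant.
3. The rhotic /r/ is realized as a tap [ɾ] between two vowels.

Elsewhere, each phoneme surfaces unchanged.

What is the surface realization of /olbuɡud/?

[oːlbuːɣuːd]

Rule 2 applies to /o/ (word-initial: before a voiced consonant) → [oː].
/l/ (between /o/ and /b/): no rule targets it → [l].
/b/ (between /l/ and /u/) fails the environment for rule 1, so it stays [b].
/u/ — between /b/ and /ɡ/, before a voiced consonant — surfaces as [uː] (rule 2).
/ɡ/ meets the environment for rule 1 (between two vowels) → [ɣ].
/u/ (between /ɡ/ and /d/): before a voiced consonant, so rule 2 applies → [uː].
/d/ — word-final; rule 1 does not apply here → [d].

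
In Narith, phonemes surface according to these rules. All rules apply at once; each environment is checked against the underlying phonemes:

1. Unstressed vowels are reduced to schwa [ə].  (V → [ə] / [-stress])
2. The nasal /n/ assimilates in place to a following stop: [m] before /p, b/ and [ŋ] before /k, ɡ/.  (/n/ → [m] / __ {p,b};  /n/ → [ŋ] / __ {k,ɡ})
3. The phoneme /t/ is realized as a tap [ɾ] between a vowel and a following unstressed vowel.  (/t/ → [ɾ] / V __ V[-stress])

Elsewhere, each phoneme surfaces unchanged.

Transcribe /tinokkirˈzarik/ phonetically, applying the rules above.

/t/ (word-initial) fails the environment for rule 3, so it stays [t].
/i/ — between /t/ and /n/, in an unstressed syllable — surfaces as [ə] (rule 1).
/n/ (between /i/ and /o/): rule 2 targets it, but not before a labial or velar stop → unchanged [n].
/o/ meets the environment for rule 1 (in an unstressed syllable) → [ə].
/k/ stays [k].
/k/ (between /k/ and /i/): no rule targets it → [k].
/i/ — between /k/ and /r/, in an unstressed syllable — surfaces as [ə] (rule 1).
/r/ stays [r].
/z/ stays [z].
/a/ (between /z/ and /r/) is in the target of rule 1 but the environment (in an unstressed syllable) is not met → [a].
/r/ stays [r].
/i/ (between /r/ and /k/) occurs in an unstressed syllable → [ə] by rule 1.
/k/ (word-final) is unaffected → [k].

[tənəkkərˈzarək]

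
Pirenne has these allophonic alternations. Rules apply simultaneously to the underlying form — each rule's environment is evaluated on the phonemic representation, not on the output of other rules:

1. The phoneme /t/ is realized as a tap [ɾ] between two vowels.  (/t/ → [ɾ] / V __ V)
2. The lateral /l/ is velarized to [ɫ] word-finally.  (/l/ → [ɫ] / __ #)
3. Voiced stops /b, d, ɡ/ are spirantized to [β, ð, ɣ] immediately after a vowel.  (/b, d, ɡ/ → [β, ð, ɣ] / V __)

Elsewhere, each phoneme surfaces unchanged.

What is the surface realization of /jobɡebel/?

/j/ — not in any rule's target class → [j].
/o/ — not in any rule's target class → [o].
/b/ (between /o/ and /ɡ/): immediately after a vowel, so rule 3 applies → [β].
/ɡ/ (between /b/ and /e/) fails the environment for rule 3, so it stays [ɡ].
/e/ (between /ɡ/ and /b/) is unaffected → [e].
/b/ (between /e/ and /e/): immediately after a vowel, so rule 3 applies → [β].
/e/ (between /b/ and /l/): no rule targets it → [e].
/l/ (word-final) occurs word-finally → [ɫ] by rule 2.

[joβɡeβeɫ]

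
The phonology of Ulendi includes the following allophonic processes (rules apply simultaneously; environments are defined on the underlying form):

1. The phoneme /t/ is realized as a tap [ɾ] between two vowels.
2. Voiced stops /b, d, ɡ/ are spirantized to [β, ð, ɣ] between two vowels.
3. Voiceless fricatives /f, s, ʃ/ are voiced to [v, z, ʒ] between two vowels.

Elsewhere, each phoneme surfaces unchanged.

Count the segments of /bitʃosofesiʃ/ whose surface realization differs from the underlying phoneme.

3

Segments that undergo a rule: /s/ → [z] (rule 3); /f/ → [v] (rule 3); /s/ → [z] (rule 3).
All other segments surface unchanged.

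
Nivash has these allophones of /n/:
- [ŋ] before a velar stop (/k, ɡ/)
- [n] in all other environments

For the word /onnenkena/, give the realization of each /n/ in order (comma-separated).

[n], [n], [ŋ], [n]

Occurrence 1 (position 2): no conditioning environment matches → elsewhere allophone [n].
Occurrence 2 (position 3): no conditioning environment matches → elsewhere allophone [n].
Occurrence 3 (position 5): before a velar stop → [ŋ].
Occurrence 4 (position 8): no conditioning environment matches → elsewhere allophone [n].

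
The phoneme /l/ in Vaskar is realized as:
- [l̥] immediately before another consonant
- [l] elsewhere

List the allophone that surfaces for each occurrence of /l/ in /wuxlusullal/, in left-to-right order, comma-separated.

Occurrence 1 (position 4): no conditioning environment matches → elsewhere allophone [l].
Occurrence 2 (position 8): immediately before another consonant → [l̥].
Occurrence 3 (position 9): no conditioning environment matches → elsewhere allophone [l].
Occurrence 4 (position 11): no conditioning environment matches → elsewhere allophone [l].

[l], [l̥], [l], [l]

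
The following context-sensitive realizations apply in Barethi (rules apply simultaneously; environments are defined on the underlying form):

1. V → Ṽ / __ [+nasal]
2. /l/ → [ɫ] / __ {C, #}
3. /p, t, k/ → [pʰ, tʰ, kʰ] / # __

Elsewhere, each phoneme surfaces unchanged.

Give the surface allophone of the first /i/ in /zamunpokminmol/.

[ĩ]

/i/ (between /m/ and /n/) occurs before a nasal consonant → [ĩ] by rule 1.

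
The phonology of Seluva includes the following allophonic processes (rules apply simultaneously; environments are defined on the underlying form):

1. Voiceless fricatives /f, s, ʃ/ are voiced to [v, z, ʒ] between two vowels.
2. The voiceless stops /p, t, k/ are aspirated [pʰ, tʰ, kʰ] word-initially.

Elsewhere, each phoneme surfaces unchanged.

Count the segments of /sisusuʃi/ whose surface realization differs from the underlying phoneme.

3

Segments that undergo a rule: /s/ → [z] (rule 1); /s/ → [z] (rule 1); /ʃ/ → [ʒ] (rule 1).
All other segments surface unchanged.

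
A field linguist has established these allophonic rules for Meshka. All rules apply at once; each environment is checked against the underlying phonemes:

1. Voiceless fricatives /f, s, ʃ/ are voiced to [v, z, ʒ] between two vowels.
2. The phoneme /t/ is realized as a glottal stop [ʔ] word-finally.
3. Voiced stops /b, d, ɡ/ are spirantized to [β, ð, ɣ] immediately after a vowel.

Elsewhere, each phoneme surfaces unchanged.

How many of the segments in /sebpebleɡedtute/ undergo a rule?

Segments that undergo a rule: /b/ → [β] (rule 3); /b/ → [β] (rule 3); /ɡ/ → [ɣ] (rule 3); /d/ → [ð] (rule 3).
All other segments surface unchanged.

4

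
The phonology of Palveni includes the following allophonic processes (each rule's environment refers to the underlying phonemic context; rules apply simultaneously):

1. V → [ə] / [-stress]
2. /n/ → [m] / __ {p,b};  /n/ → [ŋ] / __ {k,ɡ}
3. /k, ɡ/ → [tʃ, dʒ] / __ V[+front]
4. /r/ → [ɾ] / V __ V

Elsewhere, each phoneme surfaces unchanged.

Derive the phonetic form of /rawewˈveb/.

[rəwəwˈveb]

/r/ (word-initial) is in the target of rule 4 but the environment (between two vowels) is not met → [r].
Rule 1 applies to /a/ (between /r/ and /w/: in an unstressed syllable) → [ə].
/w/ — not in any rule's target class → [w].
/e/ (between /w/ and /w/) occurs in an unstressed syllable → [ə] by rule 1.
/w/ stays [w].
/v/ (between /w/ and /e/): no rule targets it → [v].
/e/ (between /v/ and /b/) fails the environment for rule 1, so it stays [e].
/b/ (word-final) is unaffected → [b].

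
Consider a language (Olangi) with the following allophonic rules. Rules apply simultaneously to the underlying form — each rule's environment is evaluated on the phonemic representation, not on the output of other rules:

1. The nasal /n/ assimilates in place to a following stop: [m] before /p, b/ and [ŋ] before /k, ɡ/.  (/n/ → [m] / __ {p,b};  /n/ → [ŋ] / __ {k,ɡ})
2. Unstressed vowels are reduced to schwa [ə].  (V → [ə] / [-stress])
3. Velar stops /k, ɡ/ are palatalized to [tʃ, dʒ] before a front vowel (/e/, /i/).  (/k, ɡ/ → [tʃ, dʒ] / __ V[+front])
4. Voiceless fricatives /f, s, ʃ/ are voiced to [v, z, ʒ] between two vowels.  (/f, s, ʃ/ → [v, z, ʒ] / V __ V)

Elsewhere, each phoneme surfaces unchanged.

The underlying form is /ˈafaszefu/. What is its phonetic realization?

[ˈavəszəvə]

/a/ (word-initial) fails the environment for rule 2, so it stays [a].
/f/ — between /a/ and /a/, between two vowels — surfaces as [v] (rule 4).
/a/ (between /f/ and /s/) occurs in an unstressed syllable → [ə] by rule 2.
/s/ (between /a/ and /z/): rule 4 targets it, but not between two vowels → unchanged [s].
/z/ (between /s/ and /e/): no rule targets it → [z].
/e/ — between /z/ and /f/, in an unstressed syllable — surfaces as [ə] (rule 2).
/f/ meets the environment for rule 4 (between two vowels) → [v].
/u/ (word-final) occurs in an unstressed syllable → [ə] by rule 2.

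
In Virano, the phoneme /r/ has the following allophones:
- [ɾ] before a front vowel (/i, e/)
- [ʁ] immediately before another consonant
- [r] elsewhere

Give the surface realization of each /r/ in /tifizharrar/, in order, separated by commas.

[ʁ], [r], [r]

Occurrence 1 (position 8): immediately before another consonant → [ʁ].
Occurrence 2 (position 9): no conditioning environment matches → elsewhere allophone [r].
Occurrence 3 (position 11): no conditioning environment matches → elsewhere allophone [r].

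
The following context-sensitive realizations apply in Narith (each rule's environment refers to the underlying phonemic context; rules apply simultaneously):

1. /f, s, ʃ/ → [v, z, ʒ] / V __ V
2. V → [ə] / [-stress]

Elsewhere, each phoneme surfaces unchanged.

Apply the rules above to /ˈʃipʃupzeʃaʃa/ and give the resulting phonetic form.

/ʃ/ (word-initial) fails the environment for rule 1, so it stays [ʃ].
/i/ (between /ʃ/ and /p/): rule 2 targets it, but not in an unstressed syllable → unchanged [i].
/p/ — not in any rule's target class → [p].
/ʃ/ (between /p/ and /u/): rule 1 targets it, but not between two vowels → unchanged [ʃ].
Rule 2 applies to /u/ (between /ʃ/ and /p/: in an unstressed syllable) → [ə].
/p/ stays [p].
/z/ (between /p/ and /e/): no rule targets it → [z].
/e/ — between /z/ and /ʃ/, in an unstressed syllable — surfaces as [ə] (rule 2).
Rule 1 applies to /ʃ/ (between /e/ and /a/: between two vowels) → [ʒ].
/a/ — between /ʃ/ and /ʃ/, in an unstressed syllable — surfaces as [ə] (rule 2).
Rule 1 applies to /ʃ/ (between /a/ and /a/: between two vowels) → [ʒ].
/a/ — word-final, in an unstressed syllable — surfaces as [ə] (rule 2).

[ˈʃipʃəpzəʒəʒə]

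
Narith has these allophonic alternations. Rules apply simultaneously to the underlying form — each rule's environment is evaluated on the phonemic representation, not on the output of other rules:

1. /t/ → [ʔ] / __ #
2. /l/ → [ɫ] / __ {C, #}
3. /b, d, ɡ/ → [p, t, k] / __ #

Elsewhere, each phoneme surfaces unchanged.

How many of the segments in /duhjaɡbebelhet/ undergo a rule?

2

Segments that undergo a rule: /l/ → [ɫ] (rule 2); /t/ → [ʔ] (rule 1).
All other segments surface unchanged.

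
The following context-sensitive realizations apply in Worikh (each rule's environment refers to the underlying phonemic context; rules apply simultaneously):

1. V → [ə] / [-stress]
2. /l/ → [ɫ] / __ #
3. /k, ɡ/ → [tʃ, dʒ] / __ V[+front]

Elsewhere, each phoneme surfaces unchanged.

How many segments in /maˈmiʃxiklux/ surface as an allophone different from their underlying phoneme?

3

Segments that undergo a rule: /a/ → [ə] (rule 1); /i/ → [ə] (rule 1); /u/ → [ə] (rule 1).
All other segments surface unchanged.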